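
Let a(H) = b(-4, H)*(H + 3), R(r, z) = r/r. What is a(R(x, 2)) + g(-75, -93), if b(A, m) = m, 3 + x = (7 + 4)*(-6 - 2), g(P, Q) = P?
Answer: -71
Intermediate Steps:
x = -91 (x = -3 + (7 + 4)*(-6 - 2) = -3 + 11*(-8) = -3 - 88 = -91)
R(r, z) = 1
a(H) = H*(3 + H) (a(H) = H*(H + 3) = H*(3 + H))
a(R(x, 2)) + g(-75, -93) = 1*(3 + 1) - 75 = 1*4 - 75 = 4 - 75 = -71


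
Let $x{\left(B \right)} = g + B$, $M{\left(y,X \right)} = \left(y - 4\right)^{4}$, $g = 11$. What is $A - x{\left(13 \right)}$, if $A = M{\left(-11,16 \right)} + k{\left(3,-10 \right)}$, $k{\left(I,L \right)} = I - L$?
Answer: $50614$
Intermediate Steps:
$M{\left(y,X \right)} = \left(-4 + y\right)^{4}$ ($M{\left(y,X \right)} = \left(y - 4\right)^{4} = \left(-4 + y\right)^{4}$)
$x{\left(B \right)} = 11 + B$
$A = 50638$ ($A = \left(-4 - 11\right)^{4} + \left(3 - -10\right) = \left(-15\right)^{4} + \left(3 + 10\right) = 50625 + 13 = 50638$)
$A - x{\left(13 \right)} = 50638 - \left(11 + 13\right) = 50638 - 24 = 50614$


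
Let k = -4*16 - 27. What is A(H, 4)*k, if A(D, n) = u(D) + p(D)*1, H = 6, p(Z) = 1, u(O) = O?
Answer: -637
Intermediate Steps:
A(D, n) = 1 + D (A(D, n) = D + 1*1 = D + 1 = 1 + D)
k = -91 (k = -64 - 27 = -91)
A(H, 4)*k = (1 + 6)*(-91) = 7*(-91) = -637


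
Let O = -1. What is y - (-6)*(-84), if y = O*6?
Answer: -510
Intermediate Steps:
y = -6 (y = -1*6 = -6)
y - (-6)*(-84) = -6 - (-6)*(-84) = -6 - 1*504 = -6 - 504 = -510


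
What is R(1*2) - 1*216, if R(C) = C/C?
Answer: -215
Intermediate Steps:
R(C) = 1
R(1*2) - 1*216 = 1 - 1*216 = 1 - 216 = -215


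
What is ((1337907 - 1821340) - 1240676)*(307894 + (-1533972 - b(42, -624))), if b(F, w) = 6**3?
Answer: 2114264522046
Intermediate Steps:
b(F, w) = 216
((1337907 - 1821340) - 1240676)*(307894 + (-1533972 - b(42, -624))) = ((1337907 - 1821340) - 1240676)*(307894 + (-1533972 - 1*216)) = (-483433 - 1240676)*(307894 + (-1533972 - 216)) = -1724109*(307894 - 1534188) = -1724109*(-1226294) = 2114264522046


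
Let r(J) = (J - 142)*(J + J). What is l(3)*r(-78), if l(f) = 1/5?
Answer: 6864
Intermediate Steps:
l(f) = ⅕
r(J) = 2*J*(-142 + J) (r(J) = (-142 + J)*(2*J) = 2*J*(-142 + J))
l(3)*r(-78) = (2*(-78)*(-142 - 78))/5 = (2*(-78)*(-220))/5 = (⅕)*34320 = 6864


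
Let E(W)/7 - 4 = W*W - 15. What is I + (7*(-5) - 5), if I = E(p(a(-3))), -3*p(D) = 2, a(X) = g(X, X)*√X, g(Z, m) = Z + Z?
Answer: -1025/9 ≈ -113.89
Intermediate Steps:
g(Z, m) = 2*Z
a(X) = 2*X^(3/2) (a(X) = (2*X)*√X = 2*X^(3/2))
p(D) = -⅔ (p(D) = -⅓*2 = -⅔)
E(W) = -77 + 7*W² (E(W) = 28 + 7*(W*W - 15) = 28 + 7*(W² - 15) = 28 + 7*(-15 + W²) = 28 + (-105 + 7*W²) = -77 + 7*W²)
I = -665/9 (I = -77 + 7*(-⅔)² = -77 + 7*(4/9) = -77 + 28/9 = -665/9 ≈ -73.889)
I + (7*(-5) - 5) = -665/9 + (7*(-5) - 5) = -665/9 + (-35 - 5) = -665/9 - 40 = -1025/9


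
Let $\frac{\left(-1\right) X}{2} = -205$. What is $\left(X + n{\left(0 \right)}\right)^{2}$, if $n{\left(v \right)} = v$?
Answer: $168100$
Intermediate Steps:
$X = 410$ ($X = \left(-2\right) \left(-205\right) = 410$)
$\left(X + n{\left(0 \right)}\right)^{2} = \left(410 + 0\right)^{2} = 410^{2} = 168100$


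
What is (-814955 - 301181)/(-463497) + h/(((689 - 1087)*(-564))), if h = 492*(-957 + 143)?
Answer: 2704845569/4335087441 ≈ 0.62394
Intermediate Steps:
h = -400488 (h = 492*(-814) = -400488)
(-814955 - 301181)/(-463497) + h/(((689 - 1087)*(-564))) = (-814955 - 301181)/(-463497) - 400488*(-1/(564*(689 - 1087))) = -1116136*(-1/463497) - 400488/((-398*(-564))) = 1116136/463497 - 400488/224472 = 1116136/463497 - 400488*1/224472 = 1116136/463497 - 16687/9353 = 2704845569/4335087441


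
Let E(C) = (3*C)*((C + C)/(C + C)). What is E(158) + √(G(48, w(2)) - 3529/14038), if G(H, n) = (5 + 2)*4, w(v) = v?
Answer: 474 + √5468292330/14038 ≈ 479.27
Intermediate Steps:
G(H, n) = 28 (G(H, n) = 7*4 = 28)
E(C) = 3*C (E(C) = (3*C)*((2*C)/((2*C))) = (3*C)*((2*C)*(1/(2*C))) = (3*C)*1 = 3*C)
E(158) + √(G(48, w(2)) - 3529/14038) = 3*158 + √(28 - 3529/14038) = 474 + √(28 - 3529*1/14038) = 474 + √(28 - 3529/14038) = 474 + √(389535/14038) = 474 + √5468292330/14038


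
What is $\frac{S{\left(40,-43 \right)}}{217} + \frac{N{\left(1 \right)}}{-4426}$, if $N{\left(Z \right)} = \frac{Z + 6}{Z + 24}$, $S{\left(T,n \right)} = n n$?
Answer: $\frac{204590331}{24011050} \approx 8.5207$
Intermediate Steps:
$S{\left(T,n \right)} = n^{2}$
$N{\left(Z \right)} = \frac{6 + Z}{24 + Z}$
$\frac{S{\left(40,-43 \right)}}{217} + \frac{N{\left(1 \right)}}{-4426} = \frac{\left(-43\right)^{2}}{217} + \frac{\frac{1}{24 + 1} \left(6 + 1\right)}{-4426} = 1849 \cdot \frac{1}{217} + \frac{1}{25} \cdot 7 \left(- \frac{1}{4426}\right) = \frac{1849}{217} + \frac{1}{25} \cdot 7 \left(- \frac{1}{4426}\right) = \frac{1849}{217} + \frac{7}{25} \left(- \frac{1}{4426}\right) = \frac{1849}{217} - \frac{7}{110650} = \frac{204590331}{24011050}$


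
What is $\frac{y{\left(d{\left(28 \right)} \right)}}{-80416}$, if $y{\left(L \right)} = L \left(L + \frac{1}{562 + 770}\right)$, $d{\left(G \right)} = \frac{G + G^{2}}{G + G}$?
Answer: $- \frac{560135}{214228224} \approx -0.0026147$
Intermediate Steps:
$d{\left(G \right)} = \frac{G + G^{2}}{2 G}$
$y{\left(L \right)} = L \left(\frac{1}{1332} + L\right)$ ($y{\left(L \right)} = L \left(L + \frac{1}{1332}\right) = L \left(\frac{1}{1332} + L\right)$)
$\frac{y{\left(d{\left(28 \right)} \right)}}{-80416} = \frac{\left(\frac{1}{2} + \frac{1}{2} \cdot 28\right) \left(\frac{1}{1332} + \left(\frac{1}{2} + \frac{1}{2} \cdot 28\right)\right)}{-80416} = \left(\frac{1}{2} + 14\right) \left(\frac{1}{1332} + \left(\frac{1}{2} + 14\right)\right) \left(- \frac{1}{80416}\right) = \frac{29 \left(\frac{1}{1332} + \frac{29}{2}\right)}{2} \left(- \frac{1}{80416}\right) = \frac{29}{2} \cdot \frac{19315}{1332} \left(- \frac{1}{80416}\right) = \frac{560135}{2664} \left(- \frac{1}{80416}\right) = - \frac{560135}{214228224}$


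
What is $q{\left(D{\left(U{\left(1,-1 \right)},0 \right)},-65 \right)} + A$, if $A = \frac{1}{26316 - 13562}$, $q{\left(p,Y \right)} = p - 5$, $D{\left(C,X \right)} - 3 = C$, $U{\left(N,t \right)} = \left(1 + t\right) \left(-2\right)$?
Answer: $- \frac{25507}{12754} \approx -1.9999$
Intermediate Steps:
$U{\left(N,t \right)} = -2 - 2 t$
$D{\left(C,X \right)} = 3 + C$
$q{\left(p,Y \right)} = -5 + p$ ($q{\left(p,Y \right)} = p - 5 = -5 + p$)
$A = \frac{1}{12754} \approx 7.8407 \cdot 10^{-5}$
$q{\left(D{\left(U{\left(1,-1 \right)},0 \right)},-65 \right)} + A = \left(-5 + \left(3 - 0\right)\right) + \frac{1}{12754} = \left(-5 + \left(3 + \left(-2 + 2\right)\right)\right) + \frac{1}{12754} = \left(-5 + \left(3 + 0\right)\right) + \frac{1}{12754} = \left(-5 + 3\right) + \frac{1}{12754} = -2 + \frac{1}{12754} = - \frac{25507}{12754}$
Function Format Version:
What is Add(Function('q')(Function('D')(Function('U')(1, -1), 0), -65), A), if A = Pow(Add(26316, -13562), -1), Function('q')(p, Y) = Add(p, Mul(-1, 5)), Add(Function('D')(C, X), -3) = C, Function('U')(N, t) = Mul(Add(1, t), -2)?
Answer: Rational(-25507, 12754) ≈ -1.9999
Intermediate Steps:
Function('U')(N, t) = Add(-2, Mul(-2, t))
Function('D')(C, X) = Add(3, C)
Function('q')(p, Y) = Add(-5, p) (Function('q')(p, Y) = Add(p, -5) = Add(-5, p))
A = Rational(1, 12754) (A = Pow(12754, -1) = Rational(1, 12754) ≈ 7.8407e-5)
Add(Function('q')(Function('D')(Function('U')(1, -1), 0), -65), A) = Add(Add(-5, Add(3, Add(-2, Mul(-2, -1)))), Rational(1, 12754)) = Add(Add(-5, Add(3, Add(-2, 2))), Rational(1, 12754)) = Add(Add(-5, Add(3, 0)), Rational(1, 12754)) = Add(Add(-5, 3), Rational(1, 12754)) = Add(-2, Rational(1, 12754)) = Rational(-25507, 12754)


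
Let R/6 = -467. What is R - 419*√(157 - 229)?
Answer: -2802 - 2514*I*√2 ≈ -2802.0 - 3555.3*I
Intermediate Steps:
R = -2802 (R = 6*(-467) = -2802)
R - 419*√(157 - 229) = -2802 - 419*√(157 - 229) = -2802 - 2514*I*√2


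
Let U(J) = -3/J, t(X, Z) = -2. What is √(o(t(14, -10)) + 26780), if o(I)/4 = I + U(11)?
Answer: 12*√22495/11 ≈ 163.62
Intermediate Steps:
o(I) = -12/11 + 4*I (o(I) = 4*(I - 3/11) = 4*(-3/11 + I) = -12/11 + 4*I)
√(o(t(14, -10)) + 26780) = √((-12/11 + 4*(-2)) + 26780) = √((-12/11 - 8) + 26780) = √(-100/11 + 26780) = √(294480/11) = 12*√22495/11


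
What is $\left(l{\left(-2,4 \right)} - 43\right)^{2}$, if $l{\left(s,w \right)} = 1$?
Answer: $1764$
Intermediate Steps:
$\left(l{\left(-2,4 \right)} - 43\right)^{2} = \left(1 - 43\right)^{2} = \left(-42\right)^{2} = 1764$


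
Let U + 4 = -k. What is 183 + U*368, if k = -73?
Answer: 25575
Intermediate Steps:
U = 69 (U = -4 - 1*(-73) = -4 + 73 = 69)
183 + U*368 = 183 + 69*368 = 183 + 25392 = 25575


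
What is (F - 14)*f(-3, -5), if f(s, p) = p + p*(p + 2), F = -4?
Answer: -180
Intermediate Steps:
f(s, p) = p + p*(2 + p)
(F - 14)*f(-3, -5) = (-4 - 14)*(-5*(3 - 5)) = -(-90)*(-2) = -18*10 = -180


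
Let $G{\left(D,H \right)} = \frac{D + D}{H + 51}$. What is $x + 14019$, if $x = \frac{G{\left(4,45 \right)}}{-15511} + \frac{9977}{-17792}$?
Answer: $\frac{11606078027395}{827915136} \approx 14018.0$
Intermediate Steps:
$G{\left(D,H \right)} = \frac{2 D}{51 + H}$
$x = - \frac{464264189}{827915136}$ ($x = \frac{2 \cdot 4 \frac{1}{51 + 45}}{-15511} + \frac{9977}{-17792} = 2 \cdot 4 \cdot \frac{1}{96} \left(- \frac{1}{15511}\right) + 9977 \left(- \frac{1}{17792}\right) = 2 \cdot 4 \cdot \frac{1}{96} \left(- \frac{1}{15511}\right) - \frac{9977}{17792} = \frac{1}{12} \left(- \frac{1}{15511}\right) - \frac{9977}{17792} = - \frac{1}{186132} - \frac{9977}{17792} = - \frac{464264189}{827915136} \approx -0.56076$)
$x + 14019 = - \frac{464264189}{827915136} + 14019 = \frac{11606078027395}{827915136}$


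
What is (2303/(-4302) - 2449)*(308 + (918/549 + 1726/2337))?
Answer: -233157466668808/306640107 ≈ -7.6036e+5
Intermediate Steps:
(2303/(-4302) - 2449)*(308 + (918/549 + 1726/2337)) = (2303*(-1/4302) - 2449)*(308 + (918*(1/549) + 1726*(1/2337))) = (-2303/4302 - 2449)*(308 + (102/61 + 1726/2337)) = -10537901*(308 + 343660/142557)/4302 = -10537901/4302*44251216/142557 = -233157466668808/306640107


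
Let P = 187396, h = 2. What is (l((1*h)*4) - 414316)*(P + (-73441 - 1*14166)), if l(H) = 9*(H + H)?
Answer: -41329809708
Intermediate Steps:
l(H) = 18*H (l(H) = 9*(2*H) = 18*H)
(l((1*h)*4) - 414316)*(P + (-73441 - 1*14166)) = (18*((1*2)*4) - 414316)*(187396 + (-73441 - 1*14166)) = (18*(2*4) - 414316)*(187396 + (-73441 - 14166)) = (18*8 - 414316)*(187396 - 87607) = (144 - 414316)*99789 = -414172*99789 = -41329809708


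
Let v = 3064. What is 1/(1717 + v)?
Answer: 1/4781 ≈ 0.00020916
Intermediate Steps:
1/(1717 + v) = 1/(1717 + 3064) = 1/4781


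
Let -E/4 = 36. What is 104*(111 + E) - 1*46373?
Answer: -49805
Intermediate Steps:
E = -144 (E = -4*36 = -144)
104*(111 + E) - 1*46373 = 104*(111 - 144) - 1*46373 = 104*(-33) - 46373 = -3432 - 46373 = -49805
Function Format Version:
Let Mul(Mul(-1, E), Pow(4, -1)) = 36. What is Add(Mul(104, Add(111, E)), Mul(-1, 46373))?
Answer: -49805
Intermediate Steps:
E = -144 (E = Mul(-4, 36) = -144)
Add(Mul(104, Add(111, E)), Mul(-1, 46373)) = Add(Mul(104, Add(111, -144)), Mul(-1, 46373)) = Add(Mul(104, -33), -46373) = Add(-3432, -46373) = -49805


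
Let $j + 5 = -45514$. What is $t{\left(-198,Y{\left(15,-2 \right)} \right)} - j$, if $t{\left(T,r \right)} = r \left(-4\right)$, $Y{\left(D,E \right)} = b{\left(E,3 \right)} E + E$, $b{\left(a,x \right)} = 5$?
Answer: $45567$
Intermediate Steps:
$j = -45519$ ($j = -5 - 45514 = -45519$)
$Y{\left(D,E \right)} = 6 E$ ($Y{\left(D,E \right)} = 5 E + E = 6 E$)
$t{\left(T,r \right)} = - 4 r$
$t{\left(-198,Y{\left(15,-2 \right)} \right)} - j = - 4 \cdot 6 \left(-2\right) - -45519 = \left(-4\right) \left(-12\right) + 45519 = 48 + 45519 = 45567$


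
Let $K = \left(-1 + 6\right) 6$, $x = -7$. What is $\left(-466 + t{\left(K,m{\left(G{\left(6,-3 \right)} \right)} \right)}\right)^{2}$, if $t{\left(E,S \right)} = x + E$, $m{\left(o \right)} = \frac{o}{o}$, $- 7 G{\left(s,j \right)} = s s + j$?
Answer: $196249$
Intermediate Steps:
$G{\left(s,j \right)} = - \frac{j}{7} - \frac{s^{2}}{7}$ ($G{\left(s,j \right)} = - \frac{s s + j}{7} = - \frac{s^{2} + j}{7} = - \frac{j + s^{2}}{7} = - \frac{j}{7} - \frac{s^{2}}{7}$)
$m{\left(o \right)} = 1$
$K = 30$ ($K = 5 \cdot 6 = 30$)
$t{\left(E,S \right)} = -7 + E$
$\left(-466 + t{\left(K,m{\left(G{\left(6,-3 \right)} \right)} \right)}\right)^{2} = \left(-466 + \left(-7 + 30\right)\right)^{2} = \left(-466 + 23\right)^{2} = \left(-443\right)^{2} = 196249$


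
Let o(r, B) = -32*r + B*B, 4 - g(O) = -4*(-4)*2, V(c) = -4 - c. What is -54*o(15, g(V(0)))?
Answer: -16416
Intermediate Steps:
g(O) = -28 (g(O) = 4 - (-4*(-4))*2 = 4 - 16*2 = 4 - 1*32 = 4 - 32 = -28)
o(r, B) = B² - 32*r (o(r, B) = -32*r + B² = B² - 32*r)
-54*o(15, g(V(0))) = -54*((-28)² - 32*15) = -54*(784 - 480) = -54*304 = -16416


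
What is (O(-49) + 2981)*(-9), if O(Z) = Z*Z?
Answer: -48438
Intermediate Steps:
O(Z) = Z**2
(O(-49) + 2981)*(-9) = ((-49)**2 + 2981)*(-9) = (2401 + 2981)*(-9) = 5382*(-9) = -48438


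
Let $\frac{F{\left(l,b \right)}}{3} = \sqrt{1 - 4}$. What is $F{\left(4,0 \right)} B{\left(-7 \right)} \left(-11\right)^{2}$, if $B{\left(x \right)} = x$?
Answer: $- 2541 i \sqrt{3} \approx - 4401.1 i$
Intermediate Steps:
$F{\left(l,b \right)} = 3 i \sqrt{3}$ ($F{\left(l,b \right)} = 3 \sqrt{1 - 4} = 3 \sqrt{-3} = 3 i \sqrt{3}$)
$F{\left(4,0 \right)} B{\left(-7 \right)} \left(-11\right)^{2} = 3 i \sqrt{3} \left(-7\right) \left(-11\right)^{2} = - 21 i \sqrt{3} \cdot 121 = - 2541 i \sqrt{3}$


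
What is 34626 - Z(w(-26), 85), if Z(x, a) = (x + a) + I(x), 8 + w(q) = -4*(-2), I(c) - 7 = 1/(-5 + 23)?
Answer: 621611/18 ≈ 34534.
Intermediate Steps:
I(c) = 127/18 (I(c) = 7 + 1/(-5 + 23) = 7 + 1/18 = 127/18)
w(q) = 0 (w(q) = -8 - 4*(-2) = -8 + 8 = 0)
Z(x, a) = 127/18 + a + x (Z(x, a) = (x + a) + 127/18 = (a + x) + 127/18 = 127/18 + a + x)
34626 - Z(w(-26), 85) = 34626 - (127/18 + 85 + 0) = 34626 - 1*1657/18 = 34626 - 1657/18 = 621611/18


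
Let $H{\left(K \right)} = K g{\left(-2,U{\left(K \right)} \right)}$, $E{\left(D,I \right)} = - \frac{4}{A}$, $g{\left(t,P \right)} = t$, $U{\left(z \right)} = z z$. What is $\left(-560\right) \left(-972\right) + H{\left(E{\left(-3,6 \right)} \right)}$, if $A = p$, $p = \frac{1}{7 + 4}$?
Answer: $544408$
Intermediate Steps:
$p = \frac{1}{11} \approx 0.090909$
$A = \frac{1}{11} \approx 0.090909$
$U{\left(z \right)} = z^{2}$
$E{\left(D,I \right)} = -44$ ($E{\left(D,I \right)} = - 4 \frac{1}{\frac{1}{11}} = \left(-4\right) 11 = -44$)
$H{\left(K \right)} = - 2 K$ ($H{\left(K \right)} = K \left(-2\right) = - 2 K$)
$\left(-560\right) \left(-972\right) + H{\left(E{\left(-3,6 \right)} \right)} = \left(-560\right) \left(-972\right) - -88 = 544320 + 88 = 544408$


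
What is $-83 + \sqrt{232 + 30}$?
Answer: $-83 + \sqrt{262} \approx -66.814$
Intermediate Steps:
$-83 + \sqrt{232 + 30} = -83 + \sqrt{262}$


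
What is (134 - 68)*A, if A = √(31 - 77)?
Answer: 66*I*√46 ≈ 447.63*I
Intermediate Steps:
A = I*√46 (A = √(-46) = I*√46 ≈ 6.7823*I)
(134 - 68)*A = (134 - 68)*(I*√46) = 66*(I*√46) = 66*I*√46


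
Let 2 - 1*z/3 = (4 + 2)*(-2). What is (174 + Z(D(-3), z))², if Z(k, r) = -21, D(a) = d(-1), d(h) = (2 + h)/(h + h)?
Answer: 23409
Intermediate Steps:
d(h) = (2 + h)/(2*h) (d(h) = (2 + h)/((2*h)) = (2 + h)*(1/(2*h)) = (2 + h)/(2*h))
D(a) = -½ (D(a) = (½)*(2 - 1)/(-1) = (½)*(-1)*1 = -½)
z = 42 (z = 6 - 3*(4 + 2)*(-2) = 6 - 18*(-2) = 6 - 3*(-12) = 6 + 36 = 42)
(174 + Z(D(-3), z))² = (174 - 21)² = 153² = 23409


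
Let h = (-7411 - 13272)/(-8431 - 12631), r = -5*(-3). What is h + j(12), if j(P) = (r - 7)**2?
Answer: 1368651/21062 ≈ 64.982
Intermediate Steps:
r = 15
h = 20683/21062 (h = -20683/(-21062) = -20683*(-1/21062) = 20683/21062 ≈ 0.98201)
j(P) = 64 (j(P) = (15 - 7)**2 = 8**2 = 64)
h + j(12) = 20683/21062 + 64 = 1368651/21062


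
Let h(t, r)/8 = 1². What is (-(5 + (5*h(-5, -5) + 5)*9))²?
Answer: 168100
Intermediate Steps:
h(t, r) = 8 (h(t, r) = 8*1² = 8*1 = 8)
(-(5 + (5*h(-5, -5) + 5)*9))² = (-(5 + (5*8 + 5)*9))² = (-(5 + (40 + 5)*9))² = (-(5 + 45*9))² = (-(5 + 405))² = (-1*410)² = (-410)² = 168100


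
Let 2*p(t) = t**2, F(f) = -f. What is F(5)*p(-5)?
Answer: -125/2 ≈ -62.500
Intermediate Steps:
p(t) = t**2/2
F(5)*p(-5) = (-1*5)*((1/2)*(-5)**2) = -5*25/2 = -125/2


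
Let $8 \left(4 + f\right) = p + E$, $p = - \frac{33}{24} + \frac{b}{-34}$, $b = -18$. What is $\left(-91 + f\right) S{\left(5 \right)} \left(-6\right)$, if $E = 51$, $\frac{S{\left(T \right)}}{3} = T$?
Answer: $\frac{4344255}{544} \approx 7985.8$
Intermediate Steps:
$S{\left(T \right)} = 3 T$
$p = - \frac{115}{136}$ ($p = - \frac{33}{24} - \frac{18}{-34} = \left(-33\right) \frac{1}{24} - - \frac{9}{17} = - \frac{11}{8} + \frac{9}{17} = - \frac{115}{136} \approx -0.84559$)
$f = \frac{2469}{1088}$ ($f = -4 + \frac{- \frac{115}{136} + 51}{8} = -4 + \frac{1}{8} \cdot \frac{6821}{136} = -4 + \frac{6821}{1088} = \frac{2469}{1088} \approx 2.2693$)
$\left(-91 + f\right) S{\left(5 \right)} \left(-6\right) = \left(-91 + \frac{2469}{1088}\right) 3 \cdot 5 \left(-6\right) = - \frac{96539 \cdot 15 \left(-6\right)}{1088} = \left(- \frac{96539}{1088}\right) \left(-90\right) = \frac{4344255}{544}$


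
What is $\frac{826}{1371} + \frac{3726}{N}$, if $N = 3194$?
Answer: $\frac{3873295}{2189487} \approx 1.769$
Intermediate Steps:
$\frac{826}{1371} + \frac{3726}{N} = \frac{826}{1371} + \frac{3726}{3194} = 826 \cdot \frac{1}{1371} + 3726 \cdot \frac{1}{3194} = \frac{826}{1371} + \frac{1863}{1597} = \frac{3873295}{2189487}$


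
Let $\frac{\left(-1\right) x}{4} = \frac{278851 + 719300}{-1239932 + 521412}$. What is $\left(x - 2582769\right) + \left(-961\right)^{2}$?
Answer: $- \frac{27095429099}{16330} \approx -1.6592 \cdot 10^{6}$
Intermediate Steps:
$x = \frac{90741}{16330}$ ($x = - 4 \frac{278851 + 719300}{-1239932 + 521412} = - 4 \frac{998151}{-718520} = - 4 \cdot 998151 \left(- \frac{1}{718520}\right) = \left(-4\right) \left(- \frac{90741}{65320}\right) = \frac{90741}{16330} \approx 5.5567$)
$\left(x - 2582769\right) + \left(-961\right)^{2} = \left(\frac{90741}{16330} - 2582769\right) + \left(-961\right)^{2} = - \frac{42176527029}{16330} + 923521 = - \frac{27095429099}{16330}$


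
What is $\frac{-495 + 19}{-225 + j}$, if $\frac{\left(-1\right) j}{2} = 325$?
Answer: $\frac{68}{125} \approx 0.544$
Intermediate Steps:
$j = -650$ ($j = \left(-2\right) 325 = -650$)
$\frac{-495 + 19}{-225 + j} = \frac{-495 + 19}{-225 - 650} = - \frac{476}{-875} = \left(-476\right) \left(- \frac{1}{875}\right) = \frac{68}{125}$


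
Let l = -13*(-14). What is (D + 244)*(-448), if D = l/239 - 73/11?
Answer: -280461888/2629 ≈ -1.0668e+5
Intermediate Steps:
l = 182
D = -15445/2629 (D = 182/239 - 73/11 = -15445/2629 ≈ -5.8749)
(D + 244)*(-448) = (-15445/2629 + 244)*(-448) = (626031/2629)*(-448) = -280461888/2629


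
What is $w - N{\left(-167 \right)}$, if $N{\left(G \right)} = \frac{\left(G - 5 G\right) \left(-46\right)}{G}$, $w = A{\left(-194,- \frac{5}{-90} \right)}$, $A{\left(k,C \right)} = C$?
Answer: $- \frac{3311}{18} \approx -183.94$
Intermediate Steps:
$w = \frac{1}{18}$ ($w = - \frac{5}{-90} = \left(-5\right) \left(- \frac{1}{90}\right) = \frac{1}{18} \approx 0.055556$)
$N{\left(G \right)} = 184$ ($N{\left(G \right)} = \frac{- 4 G \left(-46\right)}{G} = \frac{184 G}{G} = 184$)
$w - N{\left(-167 \right)} = \frac{1}{18} - 184 = - \frac{3311}{18}$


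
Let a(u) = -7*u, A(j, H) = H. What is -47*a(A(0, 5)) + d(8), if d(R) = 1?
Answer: 1646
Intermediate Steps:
-47*a(A(0, 5)) + d(8) = -(-329)*5 + 1 = -47*(-35) + 1 = 1645 + 1 = 1646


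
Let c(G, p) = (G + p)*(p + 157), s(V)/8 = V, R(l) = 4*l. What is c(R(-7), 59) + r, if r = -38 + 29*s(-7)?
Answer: 5034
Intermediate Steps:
s(V) = 8*V
c(G, p) = (157 + p)*(G + p) (c(G, p) = (G + p)*(157 + p) = (157 + p)*(G + p))
r = -1662 (r = -38 + 29*(8*(-7)) = -38 + 29*(-56) = -38 - 1624 = -1662)
c(R(-7), 59) + r = (59² + 157*(4*(-7)) + 157*59 + (4*(-7))*59) - 1662 = (3481 + 157*(-28) + 9263 - 28*59) - 1662 = (3481 - 4396 + 9263 - 1652) - 1662 = 6696 - 1662 = 5034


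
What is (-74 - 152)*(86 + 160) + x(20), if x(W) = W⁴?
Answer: 104404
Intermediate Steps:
(-74 - 152)*(86 + 160) + x(20) = (-74 - 152)*(86 + 160) + 20⁴ = -226*246 + 160000 = -55596 + 160000 = 104404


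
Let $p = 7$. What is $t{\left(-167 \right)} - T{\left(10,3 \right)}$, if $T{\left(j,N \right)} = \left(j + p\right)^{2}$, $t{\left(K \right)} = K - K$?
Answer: $-289$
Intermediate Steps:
$t{\left(K \right)} = 0$
$T{\left(j,N \right)} = \left(7 + j\right)^{2}$ ($T{\left(j,N \right)} = \left(j + 7\right)^{2} = \left(7 + j\right)^{2}$)
$t{\left(-167 \right)} - T{\left(10,3 \right)} = 0 - \left(7 + 10\right)^{2} = 0 - 17^{2} = 0 - 289 = -289$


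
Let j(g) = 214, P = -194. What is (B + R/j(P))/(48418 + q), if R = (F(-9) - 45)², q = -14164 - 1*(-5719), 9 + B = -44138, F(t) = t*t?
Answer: -4723081/4277111 ≈ -1.1043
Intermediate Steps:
F(t) = t²
B = -44147 (B = -9 - 44138 = -44147)
q = -8445 (q = -14164 + 5719 = -8445)
R = 1296 (R = ((-9)² - 45)² = (81 - 45)² = 36² = 1296)
(B + R/j(P))/(48418 + q) = (-44147 + 1296/214)/(48418 - 8445) = (-44147 + 1296*(1/214))/39973 = (-44147 + 648/107)*(1/39973) = -4723081/107*1/39973 = -4723081/4277111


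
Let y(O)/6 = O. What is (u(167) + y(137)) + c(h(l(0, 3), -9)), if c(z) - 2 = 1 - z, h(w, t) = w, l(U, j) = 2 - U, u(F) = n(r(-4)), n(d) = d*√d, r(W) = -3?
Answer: 823 - 3*I*√3 ≈ 823.0 - 5.1962*I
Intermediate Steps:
n(d) = d^(3/2)
u(F) = -3*I*√3 (u(F) = (-3)^(3/2) = -3*I*√3)
c(z) = 3 - z (c(z) = 2 + (1 - z) = 3 - z)
y(O) = 6*O
(u(167) + y(137)) + c(h(l(0, 3), -9)) = (-3*I*√3 + 6*137) + (3 - (2 - 1*0)) = (-3*I*√3 + 822) + (3 - (2 + 0)) = (822 - 3*I*√3) + (3 - 1*2) = (822 - 3*I*√3) + (3 - 2) = (822 - 3*I*√3) + 1 = 823 - 3*I*√3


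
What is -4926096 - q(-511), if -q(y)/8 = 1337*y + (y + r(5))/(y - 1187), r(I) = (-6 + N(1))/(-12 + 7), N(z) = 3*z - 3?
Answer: -44112977044/4245 ≈ -1.0392e+7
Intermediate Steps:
N(z) = -3 + 3*z
r(I) = 6/5 (r(I) = (-6 + (-3 + 3*1))/(-12 + 7) = (-6 + (-3 + 3))/(-5) = (-6 + 0)*(-⅕) = -6*(-⅕) = 6/5)
q(y) = -10696*y - 8*(6/5 + y)/(-1187 + y) (q(y) = -8*(1337*y + (y + 6/5)/(y - 1187)) = -8*(1337*y + (6/5 + y)/(-1187 + y)) = -10696*y - 8*(6/5 + y)/(-1187 + y))
-4926096 - q(-511) = -4926096 - 8*(-6 - 6685*(-511)² + 7935090*(-511))/(5*(-1187 - 511)) = -4926096 - 8*(-6 - 6685*261121 - 4054830990)/(5*(-1698)) = -4926096 - 8*(-1)*(-6 - 1745593885 - 4054830990)/(5*1698) = -4926096 - 8*(-1)*(-5800424881)/(5*1698) = -4926096 - 1*23201699524/4245 = -4926096 - 23201699524/4245 = -44112977044/4245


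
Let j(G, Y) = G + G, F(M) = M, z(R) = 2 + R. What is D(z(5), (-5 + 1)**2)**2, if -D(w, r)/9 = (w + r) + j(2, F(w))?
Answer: 59049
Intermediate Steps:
j(G, Y) = 2*G
D(w, r) = -36 - 9*r - 9*w (D(w, r) = -9*((w + r) + 2*2) = -9*((r + w) + 4) = -9*(4 + r + w) = -36 - 9*r - 9*w)
D(z(5), (-5 + 1)**2)**2 = (-36 - 9*(-5 + 1)**2 - 9*(2 + 5))**2 = (-36 - 9*(-4)**2 - 9*7)**2 = (-36 - 9*16 - 63)**2 = (-36 - 144 - 63)**2 = (-243)**2 = 59049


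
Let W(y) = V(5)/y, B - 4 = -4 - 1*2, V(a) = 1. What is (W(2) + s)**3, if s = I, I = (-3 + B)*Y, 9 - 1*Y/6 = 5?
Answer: -13651919/8 ≈ -1.7065e+6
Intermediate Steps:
Y = 24 (Y = 54 - 6*5 = 54 - 30 = 24)
B = -2 (B = 4 + (-4 - 1*2) = 4 + (-4 - 2) = 4 - 6 = -2)
W(y) = 1/y
I = -120 (I = (-3 - 2)*24 = -5*24 = -120)
s = -120
(W(2) + s)**3 = (1/2 - 120)**3 = (-239/2)**3 = -13651919/8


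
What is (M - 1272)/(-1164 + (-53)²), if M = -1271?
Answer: -2543/1645 ≈ -1.5459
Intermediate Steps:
(M - 1272)/(-1164 + (-53)²) = (-1271 - 1272)/(-1164 + (-53)²) = -2543/(-1164 + 2809) = -2543/1645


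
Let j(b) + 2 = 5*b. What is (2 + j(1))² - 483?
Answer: -458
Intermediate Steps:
j(b) = -2 + 5*b
(2 + j(1))² - 483 = (2 + (-2 + 5*1))² - 483 = (2 + (-2 + 5))² - 483 = (2 + 3)² - 483 = 5² - 483 = 25 - 483 = -458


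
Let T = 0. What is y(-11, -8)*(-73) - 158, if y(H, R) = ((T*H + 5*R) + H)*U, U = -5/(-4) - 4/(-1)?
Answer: 77551/4 ≈ 19388.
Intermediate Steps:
U = 21/4 (U = -5*(-¼) - 4*(-1) = 5/4 + 4 = 21/4 ≈ 5.2500)
y(H, R) = 21*H/4 + 105*R/4 (y(H, R) = ((0*H + 5*R) + H)*(21/4) = ((0 + 5*R) + H)*(21/4) = (5*R + H)*(21/4) = (H + 5*R)*(21/4) = 21*H/4 + 105*R/4)
y(-11, -8)*(-73) - 158 = ((21/4)*(-11) + (105/4)*(-8))*(-73) - 158 = (-231/4 - 210)*(-73) - 158 = -1071/4*(-73) - 158 = 78183/4 - 158 = 77551/4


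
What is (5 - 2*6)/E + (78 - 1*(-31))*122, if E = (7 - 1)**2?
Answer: 478721/36 ≈ 13298.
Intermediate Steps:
E = 36 (E = 6**2 = 36)
(5 - 2*6)/E + (78 - 1*(-31))*122 = (5 - 2*6)/36 + (78 - 1*(-31))*122 = (5 - 12)*(1/36) + (78 + 31)*122 = -7*1/36 + 109*122 = -7/36 + 13298 = 478721/36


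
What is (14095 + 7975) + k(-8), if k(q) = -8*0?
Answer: 22070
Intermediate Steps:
k(q) = 0
(14095 + 7975) + k(-8) = (14095 + 7975) + 0 = 22070 + 0 = 22070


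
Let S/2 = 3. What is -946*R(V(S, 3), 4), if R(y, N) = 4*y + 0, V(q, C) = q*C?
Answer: -68112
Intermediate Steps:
S = 6 (S = 2*3 = 6)
V(q, C) = C*q
R(y, N) = 4*y
-946*R(V(S, 3), 4) = -3784*3*6 = -3784*18 = -946*72 = -68112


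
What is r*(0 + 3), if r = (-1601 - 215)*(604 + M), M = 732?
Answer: -7278528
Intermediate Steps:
r = -2426176 (r = (-1601 - 215)*(604 + 732) = -1816*1336 = -2426176)
r*(0 + 3) = -2426176*(0 + 3) = -2426176*3 = -7278528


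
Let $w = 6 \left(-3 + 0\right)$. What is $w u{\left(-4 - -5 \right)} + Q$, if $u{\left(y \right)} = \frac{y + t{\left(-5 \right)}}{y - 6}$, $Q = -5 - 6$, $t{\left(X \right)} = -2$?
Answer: $- \frac{73}{5} \approx -14.6$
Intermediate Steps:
$w = -18$ ($w = 6 \left(-3\right) = -18$)
$Q = -11$ ($Q = -5 - 6 = -11$)
$u{\left(y \right)} = \frac{-2 + y}{-6 + y}$ ($u{\left(y \right)} = \frac{y - 2}{y - 6} = \frac{-2 + y}{-6 + y}$)
$w u{\left(-4 - -5 \right)} + Q = - 18 \frac{-2 - -1}{-6 - -1} - 11 = - 18 \frac{-2 + \left(-4 + 5\right)}{-6 + \left(-4 + 5\right)} - 11 = - 18 \frac{-2 + 1}{-6 + 1} - 11 = - 18 \frac{1}{-5} \left(-1\right) - 11 = - 18 \left(\left(- \frac{1}{5}\right) \left(-1\right)\right) - 11 = \left(-18\right) \frac{1}{5} - 11 = - \frac{18}{5} - 11 = - \frac{73}{5}$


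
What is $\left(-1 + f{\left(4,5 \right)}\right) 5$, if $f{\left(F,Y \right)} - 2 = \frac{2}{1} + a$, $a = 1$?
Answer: $20$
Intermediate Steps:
$f{\left(F,Y \right)} = 5$ ($f{\left(F,Y \right)} = 2 + \left(\frac{2}{1} + 1\right) = 2 + \left(2 \cdot 1 + 1\right) = 2 + \left(2 + 1\right) = 2 + 3 = 5$)
$\left(-1 + f{\left(4,5 \right)}\right) 5 = \left(-1 + 5\right) 5 = 4 \cdot 5 = 20$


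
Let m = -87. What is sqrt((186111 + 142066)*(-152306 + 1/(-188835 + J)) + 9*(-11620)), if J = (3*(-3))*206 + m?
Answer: I*sqrt(454792765682099937486)/95388 ≈ 2.2357e+5*I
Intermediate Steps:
J = -1941 (J = (3*(-3))*206 - 87 = -9*206 - 87 = -1854 - 87 = -1941)
sqrt((186111 + 142066)*(-152306 + 1/(-188835 + J)) + 9*(-11620)) = sqrt((186111 + 142066)*(-152306 + 1/(-188835 - 1941)) + 9*(-11620)) = sqrt(328177*(-152306 + 1/(-190776)) - 104580) = sqrt(328177*(-152306 - 1/190776) - 104580) = sqrt(328177*(-29056329457/190776) - 104580) = sqrt(-9535619032209889/190776 - 104580) = sqrt(-9535638983563969/190776) = I*sqrt(454792765682099937486)/95388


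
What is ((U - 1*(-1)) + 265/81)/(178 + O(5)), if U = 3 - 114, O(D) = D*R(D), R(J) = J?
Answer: -1235/2349 ≈ -0.52576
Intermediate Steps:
O(D) = D**2 (O(D) = D*D = D**2)
U = -111
((U - 1*(-1)) + 265/81)/(178 + O(5)) = ((-111 - 1*(-1)) + 265/81)/(178 + 5**2) = ((-111 + 1) + 265*(1/81))/(178 + 25) = (-110 + 265/81)/203 = -8645/81*1/203 = -1235/2349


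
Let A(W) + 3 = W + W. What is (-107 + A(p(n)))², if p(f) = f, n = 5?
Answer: 10000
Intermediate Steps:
A(W) = -3 + 2*W (A(W) = -3 + (W + W) = -3 + 2*W)
(-107 + A(p(n)))² = (-107 + (-3 + 2*5))² = (-107 + (-3 + 10))² = (-107 + 7)² = (-100)² = 10000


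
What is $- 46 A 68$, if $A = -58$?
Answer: $181424$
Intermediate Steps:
$- 46 A 68 = \left(-46\right) \left(-58\right) 68 = 2668 \cdot 68 = 181424$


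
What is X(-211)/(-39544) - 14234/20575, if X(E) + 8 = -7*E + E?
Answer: -294376323/406808900 ≈ -0.72362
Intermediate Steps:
X(E) = -8 - 6*E (X(E) = -8 + (-7*E + E) = -8 - 6*E)
X(-211)/(-39544) - 14234/20575 = (-8 - 6*(-211))/(-39544) - 14234/20575 = (-8 + 1266)*(-1/39544) - 14234*1/20575 = 1258*(-1/39544) - 14234/20575 = -629/19772 - 14234/20575 = -294376323/406808900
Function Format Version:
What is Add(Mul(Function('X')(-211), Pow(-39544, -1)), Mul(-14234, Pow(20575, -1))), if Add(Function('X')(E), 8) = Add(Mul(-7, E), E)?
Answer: Rational(-294376323, 406808900) ≈ -0.72362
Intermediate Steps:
Function('X')(E) = Add(-8, Mul(-6, E)) (Function('X')(E) = Add(-8, Add(Mul(-7, E), E)) = Add(-8, Mul(-6, E)))
Add(Mul(Function('X')(-211), Pow(-39544, -1)), Mul(-14234, Pow(20575, -1))) = Add(Mul(Add(-8, Mul(-6, -211)), Pow(-39544, -1)), Mul(-14234, Pow(20575, -1))) = Add(Mul(Add(-8, 1266), Rational(-1, 39544)), Mul(-14234, Rational(1, 20575))) = Add(Mul(1258, Rational(-1, 39544)), Rational(-14234, 20575)) = Add(Rational(-629, 19772), Rational(-14234, 20575)) = Rational(-294376323, 406808900)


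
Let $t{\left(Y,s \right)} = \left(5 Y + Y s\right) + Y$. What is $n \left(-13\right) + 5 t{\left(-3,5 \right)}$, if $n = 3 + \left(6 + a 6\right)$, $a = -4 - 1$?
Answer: $108$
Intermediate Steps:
$t{\left(Y,s \right)} = 6 Y + Y s$
$a = -5$ ($a = -4 - 1 = -5$)
$n = -21$ ($n = 3 + \left(6 - 30\right) = 3 - 24 = -21$)
$n \left(-13\right) + 5 t{\left(-3,5 \right)} = \left(-21\right) \left(-13\right) + 5 \left(- 3 \left(6 + 5\right)\right) = 273 + 5 \left(\left(-3\right) 11\right) = 273 + 5 \left(-33\right) = 273 - 165 = 108$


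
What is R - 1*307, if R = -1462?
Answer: -1769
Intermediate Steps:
R - 1*307 = -1462 - 1*307 = -1462 - 307 = -1769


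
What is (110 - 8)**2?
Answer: 10404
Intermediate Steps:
(110 - 8)**2 = 102**2 = 10404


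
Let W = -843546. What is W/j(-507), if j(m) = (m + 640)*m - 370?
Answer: 843546/67801 ≈ 12.441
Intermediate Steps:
j(m) = -370 + m*(640 + m) (j(m) = (640 + m)*m - 370 = m*(640 + m) - 370 = -370 + m*(640 + m))
W/j(-507) = -843546/(-370 + (-507)² + 640*(-507)) = -843546/(-370 + 257049 - 324480) = -843546/(-67801) = -843546*(-1/67801) = 843546/67801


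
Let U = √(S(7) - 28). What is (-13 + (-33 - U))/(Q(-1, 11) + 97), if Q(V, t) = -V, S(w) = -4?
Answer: -23/49 - 2*I*√2/49 ≈ -0.46939 - 0.057723*I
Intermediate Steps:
U = 4*I*√2 (U = √(-4 - 28) = √(-32) = 4*I*√2 ≈ 5.6569*I)
(-13 + (-33 - U))/(Q(-1, 11) + 97) = (-13 + (-33 - 4*I*√2))/(-1*(-1) + 97) = (-13 + (-33 - 4*I*√2))/(1 + 97) = (-46 - 4*I*√2)/98 = -23/49 - 2*I*√2/49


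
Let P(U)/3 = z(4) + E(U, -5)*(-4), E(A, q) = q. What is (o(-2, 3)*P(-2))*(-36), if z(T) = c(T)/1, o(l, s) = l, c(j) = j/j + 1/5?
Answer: 22896/5 ≈ 4579.2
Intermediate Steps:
c(j) = 6/5 (c(j) = 1 + 1*(⅕) = 1 + ⅕ = 6/5)
z(T) = 6/5 (z(T) = (6/5)/1 = (6/5)*1 = 6/5)
P(U) = 318/5 (P(U) = 3*(6/5 - 5*(-4)) = 3*(6/5 + 20) = 3*(106/5) = 318/5)
(o(-2, 3)*P(-2))*(-36) = -2*318/5*(-36) = -636/5*(-36) = 22896/5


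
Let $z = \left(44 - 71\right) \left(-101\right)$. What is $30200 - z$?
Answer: $27473$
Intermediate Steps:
$z = 2727$ ($z = \left(-27\right) \left(-101\right) = 2727$)
$30200 - z = 30200 - 2727 = 27473$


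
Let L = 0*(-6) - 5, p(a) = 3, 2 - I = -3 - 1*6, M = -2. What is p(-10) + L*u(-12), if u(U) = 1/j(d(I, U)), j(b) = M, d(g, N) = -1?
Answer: 11/2 ≈ 5.5000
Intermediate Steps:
I = 11 (I = 2 - (-3 - 1*6) = 2 - (-3 - 6) = 2 - 1*(-9) = 2 + 9 = 11)
j(b) = -2
u(U) = -½ (u(U) = 1/(-2) = -½)
L = -5 (L = 0 - 5 = -5)
p(-10) + L*u(-12) = 3 - 5*(-½) = 3 + 5/2 = 11/2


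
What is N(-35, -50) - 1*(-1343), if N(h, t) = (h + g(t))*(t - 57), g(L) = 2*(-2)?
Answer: 5516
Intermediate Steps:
g(L) = -4
N(h, t) = (-57 + t)*(-4 + h) (N(h, t) = (h - 4)*(t - 57) = (-4 + h)*(-57 + t) = (-57 + t)*(-4 + h))
N(-35, -50) - 1*(-1343) = (228 - 57*(-35) - 4*(-50) - 35*(-50)) - 1*(-1343) = (228 + 1995 + 200 + 1750) + 1343 = 4173 + 1343 = 5516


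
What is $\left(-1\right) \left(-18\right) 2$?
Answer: $36$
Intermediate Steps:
$\left(-1\right) \left(-18\right) 2 = 18 \cdot 2 = 36$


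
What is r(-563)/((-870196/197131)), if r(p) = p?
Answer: 110984753/870196 ≈ 127.54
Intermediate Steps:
r(-563)/((-870196/197131)) = -563/((-870196/197131)) = -563/((-870196*1/197131)) = -563/(-870196/197131) = -563*(-197131/870196) = 110984753/870196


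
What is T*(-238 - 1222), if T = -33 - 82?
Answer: 167900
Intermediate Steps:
T = -115
T*(-238 - 1222) = -115*(-238 - 1222) = -115*(-1460) = 167900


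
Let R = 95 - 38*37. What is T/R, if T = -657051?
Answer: 219017/437 ≈ 501.18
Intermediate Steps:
R = -1311 (R = 95 - 1406 = -1311)
T/R = -657051/(-1311) = -657051*(-1/1311) = 219017/437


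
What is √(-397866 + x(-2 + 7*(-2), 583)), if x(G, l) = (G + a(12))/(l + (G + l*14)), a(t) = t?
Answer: I*√30315575363822/8729 ≈ 630.77*I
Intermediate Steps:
x(G, l) = (12 + G)/(G + 15*l) (x(G, l) = (G + 12)/(l + (G + l*14)) = (12 + G)/(l + (G + 14*l)) = (12 + G)/(G + 15*l))
√(-397866 + x(-2 + 7*(-2), 583)) = √(-397866 + (12 + (-2 + 7*(-2)))/((-2 + 7*(-2)) + 15*583)) = √(-397866 + (12 + (-2 - 14))/((-2 - 14) + 8745)) = √(-397866 + (12 - 16)/(-16 + 8745)) = √(-397866 - 4/8729) = √(-3472972318/8729) = I*√30315575363822/8729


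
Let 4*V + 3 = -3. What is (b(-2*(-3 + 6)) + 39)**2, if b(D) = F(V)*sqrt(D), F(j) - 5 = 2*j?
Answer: 1497 + 156*I*sqrt(6) ≈ 1497.0 + 382.12*I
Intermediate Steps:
V = -3/2 (V = -3/4 + (1/4)*(-3) = -3/4 - 3/4 = -3/2 ≈ -1.5000)
F(j) = 5 + 2*j
b(D) = 2*sqrt(D) (b(D) = (5 + 2*(-3/2))*sqrt(D) = (5 - 3)*sqrt(D) = 2*sqrt(D))
(b(-2*(-3 + 6)) + 39)**2 = (2*sqrt(-2*(-3 + 6)) + 39)**2 = (2*sqrt(-2*3) + 39)**2 = (2*sqrt(-6) + 39)**2 = (2*(I*sqrt(6)) + 39)**2 = (2*I*sqrt(6) + 39)**2 = (39 + 2*I*sqrt(6))**2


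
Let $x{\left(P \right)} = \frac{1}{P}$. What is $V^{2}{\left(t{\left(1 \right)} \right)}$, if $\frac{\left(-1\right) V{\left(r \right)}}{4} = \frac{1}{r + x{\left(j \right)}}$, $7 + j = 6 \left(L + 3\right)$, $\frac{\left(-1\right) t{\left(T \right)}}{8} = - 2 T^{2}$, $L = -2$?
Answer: $\frac{16}{225} \approx 0.071111$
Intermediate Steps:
$t{\left(T \right)} = 16 T^{2}$ ($t{\left(T \right)} = - 8 \left(- 2 T^{2}\right) = 16 T^{2}$)
$j = -1$ ($j = -7 + 6 \left(-2 + 3\right) = -7 + 6 \cdot 1 = -7 + 6 = -1$)
$V{\left(r \right)} = - \frac{4}{-1 + r}$ ($V{\left(r \right)} = - \frac{4}{r + \frac{1}{-1}} = - \frac{4}{r - 1} = - \frac{4}{-1 + r}$)
$V^{2}{\left(t{\left(1 \right)} \right)} = \left(- \frac{4}{-1 + 16 \cdot 1^{2}}\right)^{2} = \left(- \frac{4}{-1 + 16 \cdot 1}\right)^{2} = \left(- \frac{4}{-1 + 16}\right)^{2} = \left(- \frac{4}{15}\right)^{2} = \frac{16}{225}$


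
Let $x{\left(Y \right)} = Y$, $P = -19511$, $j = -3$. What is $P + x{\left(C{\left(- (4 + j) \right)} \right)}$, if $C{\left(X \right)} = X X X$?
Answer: $-19512$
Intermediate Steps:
$C{\left(X \right)} = X^{3}$ ($C{\left(X \right)} = X^{2} X = X^{3}$)
$P + x{\left(C{\left(- (4 + j) \right)} \right)} = -19511 + \left(- (4 - 3)\right)^{3} = -19511 + \left(\left(-1\right) 1\right)^{3} = -19511 + \left(-1\right)^{3} = -19511 - 1 = -19512$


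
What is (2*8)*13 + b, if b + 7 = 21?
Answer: 222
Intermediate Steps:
b = 14 (b = -7 + 21 = 14)
(2*8)*13 + b = (2*8)*13 + 14 = 16*13 + 14 = 208 + 14 = 222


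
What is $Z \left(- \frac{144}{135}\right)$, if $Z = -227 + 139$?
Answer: $\frac{1408}{15} \approx 93.867$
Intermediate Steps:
$Z = -88$
$Z \left(- \frac{144}{135}\right) = - 88 \left(- \frac{144}{135}\right) = - 88 \left(\left(-144\right) \frac{1}{135}\right) = \left(-88\right) \left(- \frac{16}{15}\right) = \frac{1408}{15}$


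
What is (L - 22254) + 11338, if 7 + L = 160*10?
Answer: -9323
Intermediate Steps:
L = 1593 (L = -7 + 160*10 = -7 + 1600 = 1593)
(L - 22254) + 11338 = (1593 - 22254) + 11338 = -20661 + 11338 = -9323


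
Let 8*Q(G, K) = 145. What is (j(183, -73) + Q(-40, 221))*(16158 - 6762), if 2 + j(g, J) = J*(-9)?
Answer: 12649365/2 ≈ 6.3247e+6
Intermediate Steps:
j(g, J) = -2 - 9*J (j(g, J) = -2 + J*(-9) = -2 - 9*J)
Q(G, K) = 145/8 (Q(G, K) = (1/8)*145 = 145/8)
(j(183, -73) + Q(-40, 221))*(16158 - 6762) = ((-2 - 9*(-73)) + 145/8)*(16158 - 6762) = ((-2 + 657) + 145/8)*9396 = (655 + 145/8)*9396 = (5385/8)*9396 = 12649365/2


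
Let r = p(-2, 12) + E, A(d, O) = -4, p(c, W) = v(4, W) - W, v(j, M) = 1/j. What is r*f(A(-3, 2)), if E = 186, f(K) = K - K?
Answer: 0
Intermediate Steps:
p(c, W) = ¼ - W (p(c, W) = 1/4 - W = ¼ - W)
f(K) = 0
r = 697/4 (r = (¼ - 1*12) + 186 = (¼ - 12) + 186 = -47/4 + 186 = 697/4 ≈ 174.25)
r*f(A(-3, 2)) = (697/4)*0 = 0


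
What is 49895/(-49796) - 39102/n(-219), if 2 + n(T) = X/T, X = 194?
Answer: 13324638919/983471 ≈ 13549.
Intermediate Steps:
n(T) = -2 + 194/T
49895/(-49796) - 39102/n(-219) = 49895/(-49796) - 39102/(-2 + 194/(-219)) = 49895*(-1/49796) - 39102/(-2 + 194*(-1/219)) = -49895/49796 - 39102/(-2 - 194/219) = -49895/49796 - 39102/(-632/219) = -49895/49796 - 39102*(-219/632) = -49895/49796 + 4281669/316 = 13324638919/983471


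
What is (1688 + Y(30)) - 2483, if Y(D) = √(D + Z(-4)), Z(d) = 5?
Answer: -795 + √35 ≈ -789.08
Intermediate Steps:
Y(D) = √(5 + D) (Y(D) = √(D + 5) = √(5 + D))
(1688 + Y(30)) - 2483 = (1688 + √(5 + 30)) - 2483 = (1688 + √35) - 2483 = -795 + √35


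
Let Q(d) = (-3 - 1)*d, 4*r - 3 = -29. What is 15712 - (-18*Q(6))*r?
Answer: 18520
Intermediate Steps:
r = -13/2 (r = ¾ + (¼)*(-29) = ¾ - 29/4 = -13/2 ≈ -6.5000)
Q(d) = -4*d
15712 - (-18*Q(6))*r = 15712 - (-(-72)*6)*(-13)/2 = 15712 - (-18*(-24))*(-13)/2 = 15712 - 432*(-13)/2 = 15712 - 1*(-2808) = 15712 + 2808 = 18520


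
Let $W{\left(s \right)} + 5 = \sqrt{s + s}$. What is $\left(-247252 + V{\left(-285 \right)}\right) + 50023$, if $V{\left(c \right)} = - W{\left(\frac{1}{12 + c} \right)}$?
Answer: $-197224 - \frac{i \sqrt{546}}{273} \approx -1.9722 \cdot 10^{5} - 0.085592 i$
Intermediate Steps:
$W{\left(s \right)} = -5 + \sqrt{2} \sqrt{s}$ ($W{\left(s \right)} = -5 + \sqrt{s + s} = -5 + \sqrt{2 s} = -5 + \sqrt{2} \sqrt{s}$)
$V{\left(c \right)} = 5 - \sqrt{2} \sqrt{\frac{1}{12 + c}}$ ($V{\left(c \right)} = - (-5 + \sqrt{2} \sqrt{\frac{1}{12 + c}}) = 5 - \sqrt{2} \sqrt{\frac{1}{12 + c}}$)
$\left(-247252 + V{\left(-285 \right)}\right) + 50023 = \left(-247252 + \left(5 - \sqrt{2} \sqrt{\frac{1}{12 - 285}}\right)\right) + 50023 = \left(-247252 + \left(5 - \sqrt{2} \sqrt{\frac{1}{-273}}\right)\right) + 50023 = \left(-247252 + \left(5 - \sqrt{2} \sqrt{- \frac{1}{273}}\right)\right) + 50023 = \left(-247252 + \left(5 - \sqrt{2} \frac{i \sqrt{273}}{273}\right)\right) + 50023 = \left(-247252 + \left(5 - \frac{i \sqrt{546}}{273}\right)\right) + 50023 = \left(-247247 - \frac{i \sqrt{546}}{273}\right) + 50023 = -197224 - \frac{i \sqrt{546}}{273}$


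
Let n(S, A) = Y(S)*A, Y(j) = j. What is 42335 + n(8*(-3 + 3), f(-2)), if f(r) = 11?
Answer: 42335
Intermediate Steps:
n(S, A) = A*S (n(S, A) = S*A = A*S)
42335 + n(8*(-3 + 3), f(-2)) = 42335 + 11*(8*(-3 + 3)) = 42335 + 11*(8*0) = 42335 + 11*0 = 42335 + 0 = 42335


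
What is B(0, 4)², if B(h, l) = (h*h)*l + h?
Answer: 0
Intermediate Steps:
B(h, l) = h + l*h² (B(h, l) = h²*l + h = l*h² + h = h + l*h²)
B(0, 4)² = (0*(1 + 0*4))² = (0*(1 + 0))² = (0*1)² = 0² = 0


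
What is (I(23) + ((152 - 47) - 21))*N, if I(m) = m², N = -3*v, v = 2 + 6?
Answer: -14712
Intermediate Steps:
v = 8
N = -24 (N = -3*8 = -24)
(I(23) + ((152 - 47) - 21))*N = (23² + ((152 - 47) - 21))*(-24) = (529 + (105 - 21))*(-24) = (529 + 84)*(-24) = 613*(-24) = -14712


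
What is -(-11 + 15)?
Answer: -4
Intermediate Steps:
-(-11 + 15) = -1*4 = -4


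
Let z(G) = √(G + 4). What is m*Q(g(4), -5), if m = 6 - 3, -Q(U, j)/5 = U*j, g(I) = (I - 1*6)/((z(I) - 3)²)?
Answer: -2550 - 1800*√2 ≈ -5095.6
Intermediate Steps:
z(G) = √(4 + G)
g(I) = (-6 + I)/(-3 + √(4 + I))² (g(I) = (I - 1*6)/((√(4 + I) - 3)²) = (I - 6)/((-3 + √(4 + I))²) = (-6 + I)/(-3 + √(4 + I))²)
Q(U, j) = -5*U*j
m = 3
m*Q(g(4), -5) = 3*(-5*(-6 + 4)/(-3 + √(4 + 4))²*(-5)) = 3*(-5*-2/(-3 + √8)²*(-5)) = 3*(-5*-2/(-3 + 2*√2)²*(-5)) = 3*(-5*(-2/(-3 + 2*√2)²)*(-5)) = 3*(-50/(-3 + 2*√2)²) = -150/(-3 + 2*√2)²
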